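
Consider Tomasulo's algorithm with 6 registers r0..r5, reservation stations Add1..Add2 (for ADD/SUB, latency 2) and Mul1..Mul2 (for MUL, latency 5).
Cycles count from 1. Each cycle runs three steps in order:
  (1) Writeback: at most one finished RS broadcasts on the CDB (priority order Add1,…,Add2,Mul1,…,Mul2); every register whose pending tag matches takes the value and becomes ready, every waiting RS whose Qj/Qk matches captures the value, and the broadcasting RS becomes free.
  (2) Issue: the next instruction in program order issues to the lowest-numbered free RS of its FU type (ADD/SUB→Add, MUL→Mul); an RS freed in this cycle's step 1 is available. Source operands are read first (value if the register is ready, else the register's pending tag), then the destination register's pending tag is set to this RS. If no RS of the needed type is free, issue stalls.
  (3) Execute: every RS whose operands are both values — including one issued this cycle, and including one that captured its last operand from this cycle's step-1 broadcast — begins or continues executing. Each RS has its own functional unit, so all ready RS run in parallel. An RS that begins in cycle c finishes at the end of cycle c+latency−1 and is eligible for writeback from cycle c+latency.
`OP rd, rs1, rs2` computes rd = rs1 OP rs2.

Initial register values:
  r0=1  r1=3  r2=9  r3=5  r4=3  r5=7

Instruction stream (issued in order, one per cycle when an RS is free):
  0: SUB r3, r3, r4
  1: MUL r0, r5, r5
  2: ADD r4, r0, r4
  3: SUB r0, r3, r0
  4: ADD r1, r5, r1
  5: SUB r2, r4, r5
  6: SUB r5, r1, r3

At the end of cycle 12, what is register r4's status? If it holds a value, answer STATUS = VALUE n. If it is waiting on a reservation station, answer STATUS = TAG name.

STATUS = VALUE 52

cycle 1: issue SUB r3<-Add1 // r0:1,r1:3,r2:9,r3:Add1,r4:3,r5:7
cycle 2: issue MUL r0<-Mul1 // r0:Mul1,r1:3,r2:9,r3:Add1,r4:3,r5:7
cycle 3: CDB Add1=2; issue ADD r4<-Add1 // r0:Mul1,r1:3,r2:9,r3:2,r4:Add1,r5:7
cycle 4: issue SUB r0<-Add2 // r0:Add2,r1:3,r2:9,r3:2,r4:Add1,r5:7
cycle 5: stall // r0:Add2,r1:3,r2:9,r3:2,r4:Add1,r5:7
cycle 6: stall // r0:Add2,r1:3,r2:9,r3:2,r4:Add1,r5:7
cycle 7: CDB Mul1=49; stall // r0:Add2,r1:3,r2:9,r3:2,r4:Add1,r5:7
cycle 8: stall // r0:Add2,r1:3,r2:9,r3:2,r4:Add1,r5:7
cycle 9: CDB Add1=52; issue ADD r1<-Add1 // r0:Add2,r1:Add1,r2:9,r3:2,r4:52,r5:7
cycle 10: CDB Add2=-47; issue SUB r2<-Add2 // r0:-47,r1:Add1,r2:Add2,r3:2,r4:52,r5:7
cycle 11: CDB Add1=10; issue SUB r5<-Add1 // r0:-47,r1:10,r2:Add2,r3:2,r4:52,r5:Add1
cycle 12: CDB Add2=45 // r0:-47,r1:10,r2:45,r3:2,r4:52,r5:Add1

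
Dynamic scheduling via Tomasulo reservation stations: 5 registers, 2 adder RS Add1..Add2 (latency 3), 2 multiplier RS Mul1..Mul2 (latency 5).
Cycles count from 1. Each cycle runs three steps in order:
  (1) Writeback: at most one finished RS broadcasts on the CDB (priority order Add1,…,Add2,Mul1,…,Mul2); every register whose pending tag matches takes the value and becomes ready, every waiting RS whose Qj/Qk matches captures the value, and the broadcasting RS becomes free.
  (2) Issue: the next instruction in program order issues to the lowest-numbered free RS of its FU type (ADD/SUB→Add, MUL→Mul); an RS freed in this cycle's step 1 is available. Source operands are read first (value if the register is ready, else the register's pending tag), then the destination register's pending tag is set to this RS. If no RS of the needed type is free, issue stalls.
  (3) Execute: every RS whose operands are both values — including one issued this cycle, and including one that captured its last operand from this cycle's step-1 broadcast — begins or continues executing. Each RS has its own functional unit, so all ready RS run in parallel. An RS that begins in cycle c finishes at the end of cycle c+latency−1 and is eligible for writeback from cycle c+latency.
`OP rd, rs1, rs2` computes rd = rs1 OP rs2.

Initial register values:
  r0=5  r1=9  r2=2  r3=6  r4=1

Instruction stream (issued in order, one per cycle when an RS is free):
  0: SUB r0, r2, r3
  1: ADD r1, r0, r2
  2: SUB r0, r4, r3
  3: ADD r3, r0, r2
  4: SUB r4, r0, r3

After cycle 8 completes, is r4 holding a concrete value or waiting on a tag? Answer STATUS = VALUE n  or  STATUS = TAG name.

  c1: issue SUB r0<-Add1  regs: r0:Add1,r1:9,r2:2,r3:6,r4:1
  c2: issue ADD r1<-Add2  regs: r0:Add1,r1:Add2,r2:2,r3:6,r4:1
  c3: stall  regs: r0:Add1,r1:Add2,r2:2,r3:6,r4:1
  c4: CDB Add1=-4; issue SUB r0<-Add1  regs: r0:Add1,r1:Add2,r2:2,r3:6,r4:1
  c5: stall  regs: r0:Add1,r1:Add2,r2:2,r3:6,r4:1
  c6: stall  regs: r0:Add1,r1:Add2,r2:2,r3:6,r4:1
  c7: CDB Add1=-5; issue ADD r3<-Add1  regs: r0:-5,r1:Add2,r2:2,r3:Add1,r4:1
  c8: CDB Add2=-2; issue SUB r4<-Add2  regs: r0:-5,r1:-2,r2:2,r3:Add1,r4:Add2

STATUS = TAG Add2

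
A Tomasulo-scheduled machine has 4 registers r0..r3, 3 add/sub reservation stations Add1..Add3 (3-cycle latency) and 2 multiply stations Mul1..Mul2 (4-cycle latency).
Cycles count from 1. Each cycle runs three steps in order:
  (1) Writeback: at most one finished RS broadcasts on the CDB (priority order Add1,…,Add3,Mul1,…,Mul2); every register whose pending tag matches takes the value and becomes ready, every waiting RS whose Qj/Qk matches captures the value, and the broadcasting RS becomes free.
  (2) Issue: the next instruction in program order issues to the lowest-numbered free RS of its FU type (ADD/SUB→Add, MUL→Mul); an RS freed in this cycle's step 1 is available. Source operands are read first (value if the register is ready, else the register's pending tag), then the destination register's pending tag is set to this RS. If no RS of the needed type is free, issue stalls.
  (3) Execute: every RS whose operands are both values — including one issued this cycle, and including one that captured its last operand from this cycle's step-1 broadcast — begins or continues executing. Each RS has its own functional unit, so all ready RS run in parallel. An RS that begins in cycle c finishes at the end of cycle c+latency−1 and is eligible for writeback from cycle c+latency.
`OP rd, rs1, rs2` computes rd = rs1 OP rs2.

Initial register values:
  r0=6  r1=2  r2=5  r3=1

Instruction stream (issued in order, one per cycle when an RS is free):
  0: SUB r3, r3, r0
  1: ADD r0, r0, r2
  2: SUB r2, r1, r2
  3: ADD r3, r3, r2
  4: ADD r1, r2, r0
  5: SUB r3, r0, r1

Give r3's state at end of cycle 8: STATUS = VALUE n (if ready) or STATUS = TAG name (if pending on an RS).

c1: issue SUB r3<-Add1 | r0:6,r1:2,r2:5,r3:Add1
c2: issue ADD r0<-Add2 | r0:Add2,r1:2,r2:5,r3:Add1
c3: issue SUB r2<-Add3 | r0:Add2,r1:2,r2:Add3,r3:Add1
c4: CDB Add1=-5; issue ADD r3<-Add1 | r0:Add2,r1:2,r2:Add3,r3:Add1
c5: CDB Add2=11; issue ADD r1<-Add2 | r0:11,r1:Add2,r2:Add3,r3:Add1
c6: CDB Add3=-3; issue SUB r3<-Add3 | r0:11,r1:Add2,r2:-3,r3:Add3
c7: - | r0:11,r1:Add2,r2:-3,r3:Add3
c8: - | r0:11,r1:Add2,r2:-3,r3:Add3

STATUS = TAG Add3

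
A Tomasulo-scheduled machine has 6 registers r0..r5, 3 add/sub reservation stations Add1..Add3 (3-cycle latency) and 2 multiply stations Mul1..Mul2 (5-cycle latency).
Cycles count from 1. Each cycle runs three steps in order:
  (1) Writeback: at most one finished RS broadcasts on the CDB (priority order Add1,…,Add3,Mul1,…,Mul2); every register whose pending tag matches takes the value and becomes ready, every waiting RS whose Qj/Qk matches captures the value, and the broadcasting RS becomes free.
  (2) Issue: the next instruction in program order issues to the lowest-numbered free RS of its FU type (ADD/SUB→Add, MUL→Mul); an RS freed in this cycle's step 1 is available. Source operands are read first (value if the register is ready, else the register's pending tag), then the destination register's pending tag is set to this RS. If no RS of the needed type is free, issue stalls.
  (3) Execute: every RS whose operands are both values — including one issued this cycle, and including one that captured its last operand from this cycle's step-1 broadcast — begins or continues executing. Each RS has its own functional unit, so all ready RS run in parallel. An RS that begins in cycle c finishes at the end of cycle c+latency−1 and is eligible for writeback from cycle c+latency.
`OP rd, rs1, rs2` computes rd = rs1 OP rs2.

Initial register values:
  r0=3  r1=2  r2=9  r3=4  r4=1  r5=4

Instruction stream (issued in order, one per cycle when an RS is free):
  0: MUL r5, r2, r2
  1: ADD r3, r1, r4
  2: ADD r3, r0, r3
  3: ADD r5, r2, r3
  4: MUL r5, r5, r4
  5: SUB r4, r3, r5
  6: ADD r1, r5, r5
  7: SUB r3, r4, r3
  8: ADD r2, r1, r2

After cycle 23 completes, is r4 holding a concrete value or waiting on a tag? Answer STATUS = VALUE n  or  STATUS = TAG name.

STATUS = VALUE -9

c1: issue MUL r5<-Mul1 | r0:3,r1:2,r2:9,r3:4,r4:1,r5:Mul1
c2: issue ADD r3<-Add1 | r0:3,r1:2,r2:9,r3:Add1,r4:1,r5:Mul1
c3: issue ADD r3<-Add2 | r0:3,r1:2,r2:9,r3:Add2,r4:1,r5:Mul1
c4: issue ADD r5<-Add3 | r0:3,r1:2,r2:9,r3:Add2,r4:1,r5:Add3
c5: CDB Add1=3; issue MUL r5<-Mul2 | r0:3,r1:2,r2:9,r3:Add2,r4:1,r5:Mul2
c6: CDB Mul1=81; issue SUB r4<-Add1 | r0:3,r1:2,r2:9,r3:Add2,r4:Add1,r5:Mul2
c7: stall | r0:3,r1:2,r2:9,r3:Add2,r4:Add1,r5:Mul2
c8: CDB Add2=6; issue ADD r1<-Add2 | r0:3,r1:Add2,r2:9,r3:6,r4:Add1,r5:Mul2
c9: stall | r0:3,r1:Add2,r2:9,r3:6,r4:Add1,r5:Mul2
c10: stall | r0:3,r1:Add2,r2:9,r3:6,r4:Add1,r5:Mul2
c11: CDB Add3=15; issue SUB r3<-Add3 | r0:3,r1:Add2,r2:9,r3:Add3,r4:Add1,r5:Mul2
c12: stall | r0:3,r1:Add2,r2:9,r3:Add3,r4:Add1,r5:Mul2
c13: stall | r0:3,r1:Add2,r2:9,r3:Add3,r4:Add1,r5:Mul2
c14: stall | r0:3,r1:Add2,r2:9,r3:Add3,r4:Add1,r5:Mul2
c15: stall | r0:3,r1:Add2,r2:9,r3:Add3,r4:Add1,r5:Mul2
c16: CDB Mul2=15; stall | r0:3,r1:Add2,r2:9,r3:Add3,r4:Add1,r5:15
c17: stall | r0:3,r1:Add2,r2:9,r3:Add3,r4:Add1,r5:15
c18: stall | r0:3,r1:Add2,r2:9,r3:Add3,r4:Add1,r5:15
c19: CDB Add1=-9; issue ADD r2<-Add1 | r0:3,r1:Add2,r2:Add1,r3:Add3,r4:-9,r5:15
c20: CDB Add2=30 | r0:3,r1:30,r2:Add1,r3:Add3,r4:-9,r5:15
c21: - | r0:3,r1:30,r2:Add1,r3:Add3,r4:-9,r5:15
c22: CDB Add3=-15 | r0:3,r1:30,r2:Add1,r3:-15,r4:-9,r5:15
c23: CDB Add1=39 | r0:3,r1:30,r2:39,r3:-15,r4:-9,r5:15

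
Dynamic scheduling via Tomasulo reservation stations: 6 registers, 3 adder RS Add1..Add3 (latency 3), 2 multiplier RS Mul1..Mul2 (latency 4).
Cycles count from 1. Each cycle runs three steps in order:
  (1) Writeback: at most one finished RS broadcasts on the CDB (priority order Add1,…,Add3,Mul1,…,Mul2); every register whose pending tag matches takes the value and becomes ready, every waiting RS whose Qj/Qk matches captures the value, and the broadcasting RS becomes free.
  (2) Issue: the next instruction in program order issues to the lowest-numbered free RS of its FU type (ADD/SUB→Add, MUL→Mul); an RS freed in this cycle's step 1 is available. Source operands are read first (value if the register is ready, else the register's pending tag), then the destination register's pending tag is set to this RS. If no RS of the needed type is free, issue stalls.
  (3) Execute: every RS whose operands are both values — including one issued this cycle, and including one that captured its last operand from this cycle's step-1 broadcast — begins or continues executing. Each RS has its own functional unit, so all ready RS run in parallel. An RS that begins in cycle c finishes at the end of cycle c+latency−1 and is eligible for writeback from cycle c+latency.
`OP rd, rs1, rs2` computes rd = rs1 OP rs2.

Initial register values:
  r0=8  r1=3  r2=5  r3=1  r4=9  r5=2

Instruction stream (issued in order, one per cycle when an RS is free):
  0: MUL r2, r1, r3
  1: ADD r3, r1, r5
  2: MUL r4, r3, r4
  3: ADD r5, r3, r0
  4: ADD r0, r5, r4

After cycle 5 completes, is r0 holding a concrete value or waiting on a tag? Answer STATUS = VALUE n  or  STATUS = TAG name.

c1: issue MUL r2<-Mul1 | r0:8,r1:3,r2:Mul1,r3:1,r4:9,r5:2
c2: issue ADD r3<-Add1 | r0:8,r1:3,r2:Mul1,r3:Add1,r4:9,r5:2
c3: issue MUL r4<-Mul2 | r0:8,r1:3,r2:Mul1,r3:Add1,r4:Mul2,r5:2
c4: issue ADD r5<-Add2 | r0:8,r1:3,r2:Mul1,r3:Add1,r4:Mul2,r5:Add2
c5: CDB Add1=5; issue ADD r0<-Add1 | r0:Add1,r1:3,r2:Mul1,r3:5,r4:Mul2,r5:Add2

STATUS = TAG Add1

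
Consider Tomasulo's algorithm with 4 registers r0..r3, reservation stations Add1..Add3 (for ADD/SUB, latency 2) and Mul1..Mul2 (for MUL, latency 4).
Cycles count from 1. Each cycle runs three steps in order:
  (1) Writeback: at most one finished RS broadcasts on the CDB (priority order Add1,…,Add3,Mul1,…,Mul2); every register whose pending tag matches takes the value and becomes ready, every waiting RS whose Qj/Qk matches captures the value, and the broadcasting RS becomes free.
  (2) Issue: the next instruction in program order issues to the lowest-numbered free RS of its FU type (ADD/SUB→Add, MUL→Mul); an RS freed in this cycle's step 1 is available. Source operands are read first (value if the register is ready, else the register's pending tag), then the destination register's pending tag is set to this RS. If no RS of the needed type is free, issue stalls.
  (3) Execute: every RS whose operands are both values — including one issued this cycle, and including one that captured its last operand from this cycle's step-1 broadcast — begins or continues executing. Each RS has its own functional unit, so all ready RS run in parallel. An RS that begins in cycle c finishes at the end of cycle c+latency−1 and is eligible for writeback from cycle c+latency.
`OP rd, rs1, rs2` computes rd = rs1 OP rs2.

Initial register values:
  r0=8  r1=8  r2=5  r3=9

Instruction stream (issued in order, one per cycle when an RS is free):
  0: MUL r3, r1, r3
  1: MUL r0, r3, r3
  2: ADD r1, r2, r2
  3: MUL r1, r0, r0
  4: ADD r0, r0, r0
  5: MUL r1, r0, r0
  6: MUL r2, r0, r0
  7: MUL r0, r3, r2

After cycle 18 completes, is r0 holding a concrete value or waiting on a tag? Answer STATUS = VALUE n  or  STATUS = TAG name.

  c1: issue MUL r3<-Mul1  regs: r0:8,r1:8,r2:5,r3:Mul1
  c2: issue MUL r0<-Mul2  regs: r0:Mul2,r1:8,r2:5,r3:Mul1
  c3: issue ADD r1<-Add1  regs: r0:Mul2,r1:Add1,r2:5,r3:Mul1
  c4: stall  regs: r0:Mul2,r1:Add1,r2:5,r3:Mul1
  c5: CDB Add1=10; stall  regs: r0:Mul2,r1:10,r2:5,r3:Mul1
  c6: CDB Mul1=72; issue MUL r1<-Mul1  regs: r0:Mul2,r1:Mul1,r2:5,r3:72
  c7: issue ADD r0<-Add1  regs: r0:Add1,r1:Mul1,r2:5,r3:72
  c8: stall  regs: r0:Add1,r1:Mul1,r2:5,r3:72
  c9: stall  regs: r0:Add1,r1:Mul1,r2:5,r3:72
  c10: CDB Mul2=5184; issue MUL r1<-Mul2  regs: r0:Add1,r1:Mul2,r2:5,r3:72
  c11: stall  regs: r0:Add1,r1:Mul2,r2:5,r3:72
  c12: CDB Add1=10368; stall  regs: r0:10368,r1:Mul2,r2:5,r3:72
  c13: stall  regs: r0:10368,r1:Mul2,r2:5,r3:72
  c14: CDB Mul1=26873856; issue MUL r2<-Mul1  regs: r0:10368,r1:Mul2,r2:Mul1,r3:72
  c15: stall  regs: r0:10368,r1:Mul2,r2:Mul1,r3:72
  c16: CDB Mul2=107495424; issue MUL r0<-Mul2  regs: r0:Mul2,r1:107495424,r2:Mul1,r3:72
  c17: -  regs: r0:Mul2,r1:107495424,r2:Mul1,r3:72
  c18: CDB Mul1=107495424  regs: r0:Mul2,r1:107495424,r2:107495424,r3:72

STATUS = TAG Mul2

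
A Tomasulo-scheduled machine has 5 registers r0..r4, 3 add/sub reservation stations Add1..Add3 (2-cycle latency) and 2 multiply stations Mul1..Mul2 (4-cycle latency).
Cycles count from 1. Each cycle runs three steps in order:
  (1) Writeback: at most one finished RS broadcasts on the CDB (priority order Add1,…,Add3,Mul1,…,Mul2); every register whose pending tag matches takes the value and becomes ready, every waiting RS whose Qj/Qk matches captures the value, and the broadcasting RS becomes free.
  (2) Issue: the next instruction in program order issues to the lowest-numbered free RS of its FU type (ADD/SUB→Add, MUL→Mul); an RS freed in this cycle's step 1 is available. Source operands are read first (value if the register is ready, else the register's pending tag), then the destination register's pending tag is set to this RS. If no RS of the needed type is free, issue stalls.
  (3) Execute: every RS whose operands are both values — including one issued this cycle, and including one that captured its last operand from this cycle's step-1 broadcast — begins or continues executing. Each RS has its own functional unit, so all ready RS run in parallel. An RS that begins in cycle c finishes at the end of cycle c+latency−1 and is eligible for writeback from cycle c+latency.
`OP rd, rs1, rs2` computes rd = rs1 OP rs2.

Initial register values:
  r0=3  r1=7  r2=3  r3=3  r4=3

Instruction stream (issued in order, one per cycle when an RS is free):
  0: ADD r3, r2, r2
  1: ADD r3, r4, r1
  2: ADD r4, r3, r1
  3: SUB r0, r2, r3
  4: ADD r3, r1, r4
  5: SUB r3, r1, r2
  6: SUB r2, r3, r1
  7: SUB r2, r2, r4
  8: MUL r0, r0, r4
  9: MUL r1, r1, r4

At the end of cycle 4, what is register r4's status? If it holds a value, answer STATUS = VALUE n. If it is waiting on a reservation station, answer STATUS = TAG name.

STATUS = TAG Add1

  c1: issue ADD r3<-Add1  regs: r0:3,r1:7,r2:3,r3:Add1,r4:3
  c2: issue ADD r3<-Add2  regs: r0:3,r1:7,r2:3,r3:Add2,r4:3
  c3: CDB Add1=6; issue ADD r4<-Add1  regs: r0:3,r1:7,r2:3,r3:Add2,r4:Add1
  c4: CDB Add2=10; issue SUB r0<-Add2  regs: r0:Add2,r1:7,r2:3,r3:10,r4:Add1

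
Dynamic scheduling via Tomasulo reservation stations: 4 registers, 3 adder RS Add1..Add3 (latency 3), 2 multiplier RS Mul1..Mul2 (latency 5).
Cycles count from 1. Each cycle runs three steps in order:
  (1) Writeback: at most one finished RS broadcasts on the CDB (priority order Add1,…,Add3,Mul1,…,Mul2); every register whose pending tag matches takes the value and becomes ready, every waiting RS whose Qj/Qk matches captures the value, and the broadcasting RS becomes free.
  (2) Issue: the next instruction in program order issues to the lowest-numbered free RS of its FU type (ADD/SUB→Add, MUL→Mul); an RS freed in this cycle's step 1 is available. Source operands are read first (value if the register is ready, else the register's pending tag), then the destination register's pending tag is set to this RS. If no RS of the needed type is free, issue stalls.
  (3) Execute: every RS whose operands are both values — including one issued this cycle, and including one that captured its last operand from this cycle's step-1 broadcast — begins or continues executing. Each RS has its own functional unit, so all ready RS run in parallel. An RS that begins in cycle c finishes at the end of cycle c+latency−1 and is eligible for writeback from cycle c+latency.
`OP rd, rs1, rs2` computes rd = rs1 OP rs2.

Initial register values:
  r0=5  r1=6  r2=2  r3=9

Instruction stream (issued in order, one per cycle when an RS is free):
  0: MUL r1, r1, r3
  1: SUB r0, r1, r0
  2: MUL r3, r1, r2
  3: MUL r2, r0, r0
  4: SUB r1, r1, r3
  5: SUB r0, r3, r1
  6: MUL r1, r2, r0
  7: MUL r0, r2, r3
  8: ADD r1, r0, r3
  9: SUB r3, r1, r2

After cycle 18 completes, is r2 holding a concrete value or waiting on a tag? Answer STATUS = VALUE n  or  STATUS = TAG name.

STATUS = VALUE 2401

cycle 1: issue MUL r1<-Mul1 // r0:5,r1:Mul1,r2:2,r3:9
cycle 2: issue SUB r0<-Add1 // r0:Add1,r1:Mul1,r2:2,r3:9
cycle 3: issue MUL r3<-Mul2 // r0:Add1,r1:Mul1,r2:2,r3:Mul2
cycle 4: stall // r0:Add1,r1:Mul1,r2:2,r3:Mul2
cycle 5: stall // r0:Add1,r1:Mul1,r2:2,r3:Mul2
cycle 6: CDB Mul1=54; issue MUL r2<-Mul1 // r0:Add1,r1:54,r2:Mul1,r3:Mul2
cycle 7: issue SUB r1<-Add2 // r0:Add1,r1:Add2,r2:Mul1,r3:Mul2
cycle 8: issue SUB r0<-Add3 // r0:Add3,r1:Add2,r2:Mul1,r3:Mul2
cycle 9: CDB Add1=49; stall // r0:Add3,r1:Add2,r2:Mul1,r3:Mul2
cycle 10: stall // r0:Add3,r1:Add2,r2:Mul1,r3:Mul2
cycle 11: CDB Mul2=108; issue MUL r1<-Mul2 // r0:Add3,r1:Mul2,r2:Mul1,r3:108
cycle 12: stall // r0:Add3,r1:Mul2,r2:Mul1,r3:108
cycle 13: stall // r0:Add3,r1:Mul2,r2:Mul1,r3:108
cycle 14: CDB Add2=-54; stall // r0:Add3,r1:Mul2,r2:Mul1,r3:108
cycle 15: CDB Mul1=2401; issue MUL r0<-Mul1 // r0:Mul1,r1:Mul2,r2:2401,r3:108
cycle 16: issue ADD r1<-Add1 // r0:Mul1,r1:Add1,r2:2401,r3:108
cycle 17: CDB Add3=162; issue SUB r3<-Add2 // r0:Mul1,r1:Add1,r2:2401,r3:Add2
cycle 18: - // r0:Mul1,r1:Add1,r2:2401,r3:Add2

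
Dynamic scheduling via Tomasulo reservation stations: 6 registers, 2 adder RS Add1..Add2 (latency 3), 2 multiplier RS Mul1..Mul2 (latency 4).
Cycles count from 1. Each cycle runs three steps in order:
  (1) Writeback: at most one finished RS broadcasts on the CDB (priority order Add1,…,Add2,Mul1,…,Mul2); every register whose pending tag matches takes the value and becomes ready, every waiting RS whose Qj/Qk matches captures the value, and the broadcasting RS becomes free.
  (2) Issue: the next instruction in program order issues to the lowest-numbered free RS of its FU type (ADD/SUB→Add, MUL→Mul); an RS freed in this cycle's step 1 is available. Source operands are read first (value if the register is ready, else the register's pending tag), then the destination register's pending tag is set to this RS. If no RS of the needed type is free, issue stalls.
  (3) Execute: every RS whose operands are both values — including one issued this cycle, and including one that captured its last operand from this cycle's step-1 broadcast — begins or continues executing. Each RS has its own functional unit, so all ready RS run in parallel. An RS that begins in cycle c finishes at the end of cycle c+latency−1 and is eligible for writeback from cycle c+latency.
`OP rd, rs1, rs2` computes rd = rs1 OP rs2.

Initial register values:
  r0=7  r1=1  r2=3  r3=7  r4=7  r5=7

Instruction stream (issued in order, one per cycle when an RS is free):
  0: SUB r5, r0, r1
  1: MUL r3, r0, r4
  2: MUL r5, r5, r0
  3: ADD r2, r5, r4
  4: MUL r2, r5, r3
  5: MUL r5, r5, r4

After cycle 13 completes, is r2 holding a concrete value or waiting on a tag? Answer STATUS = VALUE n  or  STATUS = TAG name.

STATUS = VALUE 2058

  c1: issue SUB r5<-Add1  regs: r0:7,r1:1,r2:3,r3:7,r4:7,r5:Add1
  c2: issue MUL r3<-Mul1  regs: r0:7,r1:1,r2:3,r3:Mul1,r4:7,r5:Add1
  c3: issue MUL r5<-Mul2  regs: r0:7,r1:1,r2:3,r3:Mul1,r4:7,r5:Mul2
  c4: CDB Add1=6; issue ADD r2<-Add1  regs: r0:7,r1:1,r2:Add1,r3:Mul1,r4:7,r5:Mul2
  c5: stall  regs: r0:7,r1:1,r2:Add1,r3:Mul1,r4:7,r5:Mul2
  c6: CDB Mul1=49; issue MUL r2<-Mul1  regs: r0:7,r1:1,r2:Mul1,r3:49,r4:7,r5:Mul2
  c7: stall  regs: r0:7,r1:1,r2:Mul1,r3:49,r4:7,r5:Mul2
  c8: CDB Mul2=42; issue MUL r5<-Mul2  regs: r0:7,r1:1,r2:Mul1,r3:49,r4:7,r5:Mul2
  c9: -  regs: r0:7,r1:1,r2:Mul1,r3:49,r4:7,r5:Mul2
  c10: -  regs: r0:7,r1:1,r2:Mul1,r3:49,r4:7,r5:Mul2
  c11: CDB Add1=49  regs: r0:7,r1:1,r2:Mul1,r3:49,r4:7,r5:Mul2
  c12: CDB Mul1=2058  regs: r0:7,r1:1,r2:2058,r3:49,r4:7,r5:Mul2
  c13: CDB Mul2=294  regs: r0:7,r1:1,r2:2058,r3:49,r4:7,r5:294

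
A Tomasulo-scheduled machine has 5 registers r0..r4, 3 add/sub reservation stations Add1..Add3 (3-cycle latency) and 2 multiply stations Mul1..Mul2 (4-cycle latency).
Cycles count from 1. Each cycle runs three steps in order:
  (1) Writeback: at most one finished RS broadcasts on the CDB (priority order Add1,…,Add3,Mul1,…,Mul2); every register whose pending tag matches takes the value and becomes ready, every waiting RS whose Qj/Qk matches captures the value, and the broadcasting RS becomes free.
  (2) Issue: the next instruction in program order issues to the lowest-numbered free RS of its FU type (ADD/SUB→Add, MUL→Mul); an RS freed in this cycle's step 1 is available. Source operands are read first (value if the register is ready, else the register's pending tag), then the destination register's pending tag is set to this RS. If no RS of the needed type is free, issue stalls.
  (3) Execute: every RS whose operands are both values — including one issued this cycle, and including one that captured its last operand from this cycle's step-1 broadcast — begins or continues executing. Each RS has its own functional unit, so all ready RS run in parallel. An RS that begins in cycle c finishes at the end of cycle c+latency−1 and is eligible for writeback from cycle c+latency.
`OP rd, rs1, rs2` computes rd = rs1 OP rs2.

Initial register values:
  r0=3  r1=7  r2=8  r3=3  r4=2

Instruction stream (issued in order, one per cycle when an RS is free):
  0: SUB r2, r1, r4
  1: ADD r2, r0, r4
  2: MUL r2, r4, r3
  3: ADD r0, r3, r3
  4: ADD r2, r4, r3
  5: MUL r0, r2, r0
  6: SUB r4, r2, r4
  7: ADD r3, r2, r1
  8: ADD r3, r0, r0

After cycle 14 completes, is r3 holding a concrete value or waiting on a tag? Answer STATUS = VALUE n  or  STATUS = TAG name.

c1: issue SUB r2<-Add1 | r0:3,r1:7,r2:Add1,r3:3,r4:2
c2: issue ADD r2<-Add2 | r0:3,r1:7,r2:Add2,r3:3,r4:2
c3: issue MUL r2<-Mul1 | r0:3,r1:7,r2:Mul1,r3:3,r4:2
c4: CDB Add1=5; issue ADD r0<-Add1 | r0:Add1,r1:7,r2:Mul1,r3:3,r4:2
c5: CDB Add2=5; issue ADD r2<-Add2 | r0:Add1,r1:7,r2:Add2,r3:3,r4:2
c6: issue MUL r0<-Mul2 | r0:Mul2,r1:7,r2:Add2,r3:3,r4:2
c7: CDB Add1=6; issue SUB r4<-Add1 | r0:Mul2,r1:7,r2:Add2,r3:3,r4:Add1
c8: CDB Add2=5; issue ADD r3<-Add2 | r0:Mul2,r1:7,r2:5,r3:Add2,r4:Add1
c9: CDB Mul1=6; issue ADD r3<-Add3 | r0:Mul2,r1:7,r2:5,r3:Add3,r4:Add1
c10: - | r0:Mul2,r1:7,r2:5,r3:Add3,r4:Add1
c11: CDB Add1=3 | r0:Mul2,r1:7,r2:5,r3:Add3,r4:3
c12: CDB Add2=12 | r0:Mul2,r1:7,r2:5,r3:Add3,r4:3
c13: CDB Mul2=30 | r0:30,r1:7,r2:5,r3:Add3,r4:3
c14: - | r0:30,r1:7,r2:5,r3:Add3,r4:3

STATUS = TAG Add3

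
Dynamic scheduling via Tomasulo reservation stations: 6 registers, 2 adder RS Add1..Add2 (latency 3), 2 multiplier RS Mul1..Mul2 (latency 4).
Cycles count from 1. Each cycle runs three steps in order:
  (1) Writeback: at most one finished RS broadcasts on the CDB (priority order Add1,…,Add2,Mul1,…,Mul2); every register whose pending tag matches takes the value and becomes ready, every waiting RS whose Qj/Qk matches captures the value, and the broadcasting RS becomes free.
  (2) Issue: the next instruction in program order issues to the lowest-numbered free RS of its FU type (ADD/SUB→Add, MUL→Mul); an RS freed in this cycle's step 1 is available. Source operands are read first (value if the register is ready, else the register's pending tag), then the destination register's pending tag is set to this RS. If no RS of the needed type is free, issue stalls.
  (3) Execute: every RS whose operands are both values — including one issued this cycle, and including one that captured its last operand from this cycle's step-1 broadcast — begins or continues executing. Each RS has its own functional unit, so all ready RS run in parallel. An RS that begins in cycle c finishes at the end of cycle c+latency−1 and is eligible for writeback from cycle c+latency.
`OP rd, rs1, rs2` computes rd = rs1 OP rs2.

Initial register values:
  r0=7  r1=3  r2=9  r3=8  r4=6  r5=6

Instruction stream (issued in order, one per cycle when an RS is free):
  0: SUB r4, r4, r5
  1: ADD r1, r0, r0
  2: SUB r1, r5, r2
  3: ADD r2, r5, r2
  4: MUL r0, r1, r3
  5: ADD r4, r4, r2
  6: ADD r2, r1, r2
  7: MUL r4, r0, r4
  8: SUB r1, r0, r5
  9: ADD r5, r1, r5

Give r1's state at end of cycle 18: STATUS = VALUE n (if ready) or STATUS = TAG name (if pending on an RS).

STATUS = VALUE -30

cycle 1: issue SUB r4<-Add1 // r0:7,r1:3,r2:9,r3:8,r4:Add1,r5:6
cycle 2: issue ADD r1<-Add2 // r0:7,r1:Add2,r2:9,r3:8,r4:Add1,r5:6
cycle 3: stall // r0:7,r1:Add2,r2:9,r3:8,r4:Add1,r5:6
cycle 4: CDB Add1=0; issue SUB r1<-Add1 // r0:7,r1:Add1,r2:9,r3:8,r4:0,r5:6
cycle 5: CDB Add2=14; issue ADD r2<-Add2 // r0:7,r1:Add1,r2:Add2,r3:8,r4:0,r5:6
cycle 6: issue MUL r0<-Mul1 // r0:Mul1,r1:Add1,r2:Add2,r3:8,r4:0,r5:6
cycle 7: CDB Add1=-3; issue ADD r4<-Add1 // r0:Mul1,r1:-3,r2:Add2,r3:8,r4:Add1,r5:6
cycle 8: CDB Add2=15; issue ADD r2<-Add2 // r0:Mul1,r1:-3,r2:Add2,r3:8,r4:Add1,r5:6
cycle 9: issue MUL r4<-Mul2 // r0:Mul1,r1:-3,r2:Add2,r3:8,r4:Mul2,r5:6
cycle 10: stall // r0:Mul1,r1:-3,r2:Add2,r3:8,r4:Mul2,r5:6
cycle 11: CDB Add1=15; issue SUB r1<-Add1 // r0:Mul1,r1:Add1,r2:Add2,r3:8,r4:Mul2,r5:6
cycle 12: CDB Add2=12; issue ADD r5<-Add2 // r0:Mul1,r1:Add1,r2:12,r3:8,r4:Mul2,r5:Add2
cycle 13: CDB Mul1=-24 // r0:-24,r1:Add1,r2:12,r3:8,r4:Mul2,r5:Add2
cycle 14: - // r0:-24,r1:Add1,r2:12,r3:8,r4:Mul2,r5:Add2
cycle 15: - // r0:-24,r1:Add1,r2:12,r3:8,r4:Mul2,r5:Add2
cycle 16: CDB Add1=-30 // r0:-24,r1:-30,r2:12,r3:8,r4:Mul2,r5:Add2
cycle 17: CDB Mul2=-360 // r0:-24,r1:-30,r2:12,r3:8,r4:-360,r5:Add2
cycle 18: - // r0:-24,r1:-30,r2:12,r3:8,r4:-360,r5:Add2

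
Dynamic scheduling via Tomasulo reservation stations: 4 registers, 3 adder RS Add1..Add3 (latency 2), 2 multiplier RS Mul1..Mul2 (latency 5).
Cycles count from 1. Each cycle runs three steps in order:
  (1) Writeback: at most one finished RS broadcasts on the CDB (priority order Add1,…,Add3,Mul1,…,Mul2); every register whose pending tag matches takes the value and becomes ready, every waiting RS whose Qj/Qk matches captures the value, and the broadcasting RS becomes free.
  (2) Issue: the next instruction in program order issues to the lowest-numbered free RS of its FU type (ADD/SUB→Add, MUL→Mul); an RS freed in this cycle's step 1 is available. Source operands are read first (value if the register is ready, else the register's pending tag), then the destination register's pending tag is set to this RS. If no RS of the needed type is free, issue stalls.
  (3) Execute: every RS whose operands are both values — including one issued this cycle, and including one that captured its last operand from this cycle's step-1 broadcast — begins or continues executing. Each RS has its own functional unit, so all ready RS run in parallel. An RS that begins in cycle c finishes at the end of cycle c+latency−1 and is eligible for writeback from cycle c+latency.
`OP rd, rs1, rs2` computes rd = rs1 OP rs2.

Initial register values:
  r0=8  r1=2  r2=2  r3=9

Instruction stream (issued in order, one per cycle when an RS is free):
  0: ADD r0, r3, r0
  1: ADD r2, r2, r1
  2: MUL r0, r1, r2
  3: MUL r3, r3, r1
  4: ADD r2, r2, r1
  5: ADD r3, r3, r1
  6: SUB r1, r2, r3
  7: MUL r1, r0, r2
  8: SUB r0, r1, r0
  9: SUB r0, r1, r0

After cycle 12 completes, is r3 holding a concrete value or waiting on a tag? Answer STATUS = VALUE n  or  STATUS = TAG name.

  c1: issue ADD r0<-Add1  regs: r0:Add1,r1:2,r2:2,r3:9
  c2: issue ADD r2<-Add2  regs: r0:Add1,r1:2,r2:Add2,r3:9
  c3: CDB Add1=17; issue MUL r0<-Mul1  regs: r0:Mul1,r1:2,r2:Add2,r3:9
  c4: CDB Add2=4; issue MUL r3<-Mul2  regs: r0:Mul1,r1:2,r2:4,r3:Mul2
  c5: issue ADD r2<-Add1  regs: r0:Mul1,r1:2,r2:Add1,r3:Mul2
  c6: issue ADD r3<-Add2  regs: r0:Mul1,r1:2,r2:Add1,r3:Add2
  c7: CDB Add1=6; issue SUB r1<-Add1  regs: r0:Mul1,r1:Add1,r2:6,r3:Add2
  c8: stall  regs: r0:Mul1,r1:Add1,r2:6,r3:Add2
  c9: CDB Mul1=8; issue MUL r1<-Mul1  regs: r0:8,r1:Mul1,r2:6,r3:Add2
  c10: CDB Mul2=18; issue SUB r0<-Add3  regs: r0:Add3,r1:Mul1,r2:6,r3:Add2
  c11: stall  regs: r0:Add3,r1:Mul1,r2:6,r3:Add2
  c12: CDB Add2=20; issue SUB r0<-Add2  regs: r0:Add2,r1:Mul1,r2:6,r3:20

STATUS = VALUE 20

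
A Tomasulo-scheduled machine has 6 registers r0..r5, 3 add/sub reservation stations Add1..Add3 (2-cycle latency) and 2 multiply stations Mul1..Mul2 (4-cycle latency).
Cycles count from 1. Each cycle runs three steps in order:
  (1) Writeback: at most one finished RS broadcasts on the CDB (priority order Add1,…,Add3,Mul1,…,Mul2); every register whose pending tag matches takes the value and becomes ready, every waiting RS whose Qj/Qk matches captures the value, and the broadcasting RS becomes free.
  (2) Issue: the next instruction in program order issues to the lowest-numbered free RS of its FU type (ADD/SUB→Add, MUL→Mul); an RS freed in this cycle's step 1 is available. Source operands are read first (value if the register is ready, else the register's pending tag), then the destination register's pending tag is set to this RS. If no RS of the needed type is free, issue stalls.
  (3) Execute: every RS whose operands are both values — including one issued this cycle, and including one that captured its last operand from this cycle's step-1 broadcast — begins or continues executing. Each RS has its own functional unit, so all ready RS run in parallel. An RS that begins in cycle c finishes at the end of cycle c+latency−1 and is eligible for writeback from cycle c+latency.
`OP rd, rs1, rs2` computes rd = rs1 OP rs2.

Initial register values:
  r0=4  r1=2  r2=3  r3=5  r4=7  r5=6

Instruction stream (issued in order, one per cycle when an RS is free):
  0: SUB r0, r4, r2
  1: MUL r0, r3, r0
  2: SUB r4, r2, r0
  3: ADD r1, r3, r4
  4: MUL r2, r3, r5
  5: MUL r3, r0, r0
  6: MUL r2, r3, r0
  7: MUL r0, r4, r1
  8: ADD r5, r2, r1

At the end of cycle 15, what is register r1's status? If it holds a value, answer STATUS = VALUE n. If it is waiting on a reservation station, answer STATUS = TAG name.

STATUS = VALUE -12

  c1: issue SUB r0<-Add1  regs: r0:Add1,r1:2,r2:3,r3:5,r4:7,r5:6
  c2: issue MUL r0<-Mul1  regs: r0:Mul1,r1:2,r2:3,r3:5,r4:7,r5:6
  c3: CDB Add1=4; issue SUB r4<-Add1  regs: r0:Mul1,r1:2,r2:3,r3:5,r4:Add1,r5:6
  c4: issue ADD r1<-Add2  regs: r0:Mul1,r1:Add2,r2:3,r3:5,r4:Add1,r5:6
  c5: issue MUL r2<-Mul2  regs: r0:Mul1,r1:Add2,r2:Mul2,r3:5,r4:Add1,r5:6
  c6: stall  regs: r0:Mul1,r1:Add2,r2:Mul2,r3:5,r4:Add1,r5:6
  c7: CDB Mul1=20; issue MUL r3<-Mul1  regs: r0:20,r1:Add2,r2:Mul2,r3:Mul1,r4:Add1,r5:6
  c8: stall  regs: r0:20,r1:Add2,r2:Mul2,r3:Mul1,r4:Add1,r5:6
  c9: CDB Add1=-17; stall  regs: r0:20,r1:Add2,r2:Mul2,r3:Mul1,r4:-17,r5:6
  c10: CDB Mul2=30; issue MUL r2<-Mul2  regs: r0:20,r1:Add2,r2:Mul2,r3:Mul1,r4:-17,r5:6
  c11: CDB Add2=-12; stall  regs: r0:20,r1:-12,r2:Mul2,r3:Mul1,r4:-17,r5:6
  c12: CDB Mul1=400; issue MUL r0<-Mul1  regs: r0:Mul1,r1:-12,r2:Mul2,r3:400,r4:-17,r5:6
  c13: issue ADD r5<-Add1  regs: r0:Mul1,r1:-12,r2:Mul2,r3:400,r4:-17,r5:Add1
  c14: -  regs: r0:Mul1,r1:-12,r2:Mul2,r3:400,r4:-17,r5:Add1
  c15: -  regs: r0:Mul1,r1:-12,r2:Mul2,r3:400,r4:-17,r5:Add1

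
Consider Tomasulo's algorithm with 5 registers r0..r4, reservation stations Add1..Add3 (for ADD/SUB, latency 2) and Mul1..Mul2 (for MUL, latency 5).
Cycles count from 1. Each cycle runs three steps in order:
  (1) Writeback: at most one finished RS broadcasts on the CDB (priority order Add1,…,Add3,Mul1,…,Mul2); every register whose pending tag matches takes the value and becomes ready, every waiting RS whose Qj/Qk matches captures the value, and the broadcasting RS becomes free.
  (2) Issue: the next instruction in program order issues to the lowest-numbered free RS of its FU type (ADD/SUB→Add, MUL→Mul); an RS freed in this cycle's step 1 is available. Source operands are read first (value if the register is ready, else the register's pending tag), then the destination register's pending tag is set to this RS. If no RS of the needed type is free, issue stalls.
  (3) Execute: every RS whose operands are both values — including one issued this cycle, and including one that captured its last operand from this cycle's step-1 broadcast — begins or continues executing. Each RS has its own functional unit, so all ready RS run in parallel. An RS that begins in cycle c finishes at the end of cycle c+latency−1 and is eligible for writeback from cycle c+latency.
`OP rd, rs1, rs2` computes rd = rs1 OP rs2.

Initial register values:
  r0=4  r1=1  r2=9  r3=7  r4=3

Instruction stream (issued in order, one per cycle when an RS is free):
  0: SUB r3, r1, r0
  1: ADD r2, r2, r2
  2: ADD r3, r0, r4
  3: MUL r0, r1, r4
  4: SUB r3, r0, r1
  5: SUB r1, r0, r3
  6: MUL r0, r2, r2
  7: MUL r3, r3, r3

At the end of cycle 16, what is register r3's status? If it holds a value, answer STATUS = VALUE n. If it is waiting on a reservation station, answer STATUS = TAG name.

c1: issue SUB r3<-Add1 | r0:4,r1:1,r2:9,r3:Add1,r4:3
c2: issue ADD r2<-Add2 | r0:4,r1:1,r2:Add2,r3:Add1,r4:3
c3: CDB Add1=-3; issue ADD r3<-Add1 | r0:4,r1:1,r2:Add2,r3:Add1,r4:3
c4: CDB Add2=18; issue MUL r0<-Mul1 | r0:Mul1,r1:1,r2:18,r3:Add1,r4:3
c5: CDB Add1=7; issue SUB r3<-Add1 | r0:Mul1,r1:1,r2:18,r3:Add1,r4:3
c6: issue SUB r1<-Add2 | r0:Mul1,r1:Add2,r2:18,r3:Add1,r4:3
c7: issue MUL r0<-Mul2 | r0:Mul2,r1:Add2,r2:18,r3:Add1,r4:3
c8: stall | r0:Mul2,r1:Add2,r2:18,r3:Add1,r4:3
c9: CDB Mul1=3; issue MUL r3<-Mul1 | r0:Mul2,r1:Add2,r2:18,r3:Mul1,r4:3
c10: - | r0:Mul2,r1:Add2,r2:18,r3:Mul1,r4:3
c11: CDB Add1=2 | r0:Mul2,r1:Add2,r2:18,r3:Mul1,r4:3
c12: CDB Mul2=324 | r0:324,r1:Add2,r2:18,r3:Mul1,r4:3
c13: CDB Add2=1 | r0:324,r1:1,r2:18,r3:Mul1,r4:3
c14: - | r0:324,r1:1,r2:18,r3:Mul1,r4:3
c15: - | r0:324,r1:1,r2:18,r3:Mul1,r4:3
c16: CDB Mul1=4 | r0:324,r1:1,r2:18,r3:4,r4:3

STATUS = VALUE 4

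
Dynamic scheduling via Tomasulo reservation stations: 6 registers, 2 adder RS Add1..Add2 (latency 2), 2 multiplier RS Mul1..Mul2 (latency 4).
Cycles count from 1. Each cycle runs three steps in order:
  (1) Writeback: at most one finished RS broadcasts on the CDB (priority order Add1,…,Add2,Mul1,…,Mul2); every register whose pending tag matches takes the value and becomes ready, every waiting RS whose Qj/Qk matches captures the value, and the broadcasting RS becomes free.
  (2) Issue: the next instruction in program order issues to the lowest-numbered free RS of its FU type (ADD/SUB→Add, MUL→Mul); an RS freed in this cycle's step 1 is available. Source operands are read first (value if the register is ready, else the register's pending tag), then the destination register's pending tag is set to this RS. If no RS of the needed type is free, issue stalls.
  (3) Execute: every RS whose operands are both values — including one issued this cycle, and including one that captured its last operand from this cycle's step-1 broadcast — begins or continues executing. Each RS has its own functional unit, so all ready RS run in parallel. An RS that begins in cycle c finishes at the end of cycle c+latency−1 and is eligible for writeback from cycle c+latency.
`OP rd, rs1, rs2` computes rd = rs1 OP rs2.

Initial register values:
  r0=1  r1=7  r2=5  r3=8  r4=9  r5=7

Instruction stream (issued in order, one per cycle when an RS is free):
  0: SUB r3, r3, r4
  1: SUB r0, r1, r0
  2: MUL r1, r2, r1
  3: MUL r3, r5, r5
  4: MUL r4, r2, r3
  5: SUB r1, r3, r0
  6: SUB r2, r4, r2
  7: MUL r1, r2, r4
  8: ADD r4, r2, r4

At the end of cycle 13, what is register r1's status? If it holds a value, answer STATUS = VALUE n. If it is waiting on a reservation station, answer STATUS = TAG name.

cycle 1: issue SUB r3<-Add1 // r0:1,r1:7,r2:5,r3:Add1,r4:9,r5:7
cycle 2: issue SUB r0<-Add2 // r0:Add2,r1:7,r2:5,r3:Add1,r4:9,r5:7
cycle 3: CDB Add1=-1; issue MUL r1<-Mul1 // r0:Add2,r1:Mul1,r2:5,r3:-1,r4:9,r5:7
cycle 4: CDB Add2=6; issue MUL r3<-Mul2 // r0:6,r1:Mul1,r2:5,r3:Mul2,r4:9,r5:7
cycle 5: stall // r0:6,r1:Mul1,r2:5,r3:Mul2,r4:9,r5:7
cycle 6: stall // r0:6,r1:Mul1,r2:5,r3:Mul2,r4:9,r5:7
cycle 7: CDB Mul1=35; issue MUL r4<-Mul1 // r0:6,r1:35,r2:5,r3:Mul2,r4:Mul1,r5:7
cycle 8: CDB Mul2=49; issue SUB r1<-Add1 // r0:6,r1:Add1,r2:5,r3:49,r4:Mul1,r5:7
cycle 9: issue SUB r2<-Add2 // r0:6,r1:Add1,r2:Add2,r3:49,r4:Mul1,r5:7
cycle 10: CDB Add1=43; issue MUL r1<-Mul2 // r0:6,r1:Mul2,r2:Add2,r3:49,r4:Mul1,r5:7
cycle 11: issue ADD r4<-Add1 // r0:6,r1:Mul2,r2:Add2,r3:49,r4:Add1,r5:7
cycle 12: CDB Mul1=245 // r0:6,r1:Mul2,r2:Add2,r3:49,r4:Add1,r5:7
cycle 13: - // r0:6,r1:Mul2,r2:Add2,r3:49,r4:Add1,r5:7

STATUS = TAG Mul2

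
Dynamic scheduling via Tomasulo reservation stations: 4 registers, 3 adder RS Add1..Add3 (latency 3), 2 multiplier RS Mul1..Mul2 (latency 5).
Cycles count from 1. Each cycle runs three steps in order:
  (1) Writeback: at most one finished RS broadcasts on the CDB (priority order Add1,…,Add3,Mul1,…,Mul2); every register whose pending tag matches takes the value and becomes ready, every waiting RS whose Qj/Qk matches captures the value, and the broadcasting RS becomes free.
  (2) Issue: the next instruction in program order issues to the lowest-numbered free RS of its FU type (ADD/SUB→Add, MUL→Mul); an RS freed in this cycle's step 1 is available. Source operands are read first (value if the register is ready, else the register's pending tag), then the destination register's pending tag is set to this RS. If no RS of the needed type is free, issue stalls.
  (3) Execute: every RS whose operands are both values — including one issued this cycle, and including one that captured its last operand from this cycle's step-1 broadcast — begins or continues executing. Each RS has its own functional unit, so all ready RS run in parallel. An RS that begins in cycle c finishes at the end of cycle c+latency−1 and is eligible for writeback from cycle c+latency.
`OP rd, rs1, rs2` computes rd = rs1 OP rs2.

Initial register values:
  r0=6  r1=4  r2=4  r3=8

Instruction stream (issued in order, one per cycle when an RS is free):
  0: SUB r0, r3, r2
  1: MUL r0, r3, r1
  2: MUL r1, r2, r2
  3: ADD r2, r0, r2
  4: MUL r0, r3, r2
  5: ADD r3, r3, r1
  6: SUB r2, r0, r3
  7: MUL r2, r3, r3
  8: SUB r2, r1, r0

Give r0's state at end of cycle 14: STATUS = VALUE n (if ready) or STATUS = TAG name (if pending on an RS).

STATUS = TAG Mul1

c1: issue SUB r0<-Add1 | r0:Add1,r1:4,r2:4,r3:8
c2: issue MUL r0<-Mul1 | r0:Mul1,r1:4,r2:4,r3:8
c3: issue MUL r1<-Mul2 | r0:Mul1,r1:Mul2,r2:4,r3:8
c4: CDB Add1=4; issue ADD r2<-Add1 | r0:Mul1,r1:Mul2,r2:Add1,r3:8
c5: stall | r0:Mul1,r1:Mul2,r2:Add1,r3:8
c6: stall | r0:Mul1,r1:Mul2,r2:Add1,r3:8
c7: CDB Mul1=32; issue MUL r0<-Mul1 | r0:Mul1,r1:Mul2,r2:Add1,r3:8
c8: CDB Mul2=16; issue ADD r3<-Add2 | r0:Mul1,r1:16,r2:Add1,r3:Add2
c9: issue SUB r2<-Add3 | r0:Mul1,r1:16,r2:Add3,r3:Add2
c10: CDB Add1=36; issue MUL r2<-Mul2 | r0:Mul1,r1:16,r2:Mul2,r3:Add2
c11: CDB Add2=24; issue SUB r2<-Add1 | r0:Mul1,r1:16,r2:Add1,r3:24
c12: - | r0:Mul1,r1:16,r2:Add1,r3:24
c13: - | r0:Mul1,r1:16,r2:Add1,r3:24
c14: - | r0:Mul1,r1:16,r2:Add1,r3:24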